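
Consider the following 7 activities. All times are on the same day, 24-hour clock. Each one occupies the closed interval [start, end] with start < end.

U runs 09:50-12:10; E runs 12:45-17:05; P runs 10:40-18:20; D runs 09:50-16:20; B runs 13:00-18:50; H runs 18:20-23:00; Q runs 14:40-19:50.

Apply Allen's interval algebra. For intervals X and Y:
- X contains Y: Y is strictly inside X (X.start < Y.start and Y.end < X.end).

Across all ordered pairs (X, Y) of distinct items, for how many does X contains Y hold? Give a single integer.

Checking all 42 ordered pairs for relation 'contains'; matching pairs in alphabetical order:
(P, E): P contains E ✓
Count: 1.

1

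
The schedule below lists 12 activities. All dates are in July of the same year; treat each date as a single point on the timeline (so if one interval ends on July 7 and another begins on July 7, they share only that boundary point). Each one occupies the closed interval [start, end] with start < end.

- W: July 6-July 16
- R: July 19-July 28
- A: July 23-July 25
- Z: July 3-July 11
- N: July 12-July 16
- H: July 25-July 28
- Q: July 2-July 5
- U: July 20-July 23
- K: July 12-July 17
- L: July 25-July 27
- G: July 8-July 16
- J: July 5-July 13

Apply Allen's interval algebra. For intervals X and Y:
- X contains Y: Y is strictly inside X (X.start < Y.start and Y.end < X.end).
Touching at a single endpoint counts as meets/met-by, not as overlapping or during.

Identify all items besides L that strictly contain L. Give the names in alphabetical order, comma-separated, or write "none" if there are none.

Target L = [July 25, July 27].
A [July 23, July 25] → meets → no.
G [July 8, July 16] → before → no.
H [July 25, July 28] → started-by → no.
J [July 5, July 13] → before → no.
K [July 12, July 17] → before → no.
N [July 12, July 16] → before → no.
Q [July 2, July 5] → before → no.
R [July 19, July 28] → contains → yes.
U [July 20, July 23] → before → no.
W [July 6, July 16] → before → no.
Z [July 3, July 11] → before → no.
Result: R.

R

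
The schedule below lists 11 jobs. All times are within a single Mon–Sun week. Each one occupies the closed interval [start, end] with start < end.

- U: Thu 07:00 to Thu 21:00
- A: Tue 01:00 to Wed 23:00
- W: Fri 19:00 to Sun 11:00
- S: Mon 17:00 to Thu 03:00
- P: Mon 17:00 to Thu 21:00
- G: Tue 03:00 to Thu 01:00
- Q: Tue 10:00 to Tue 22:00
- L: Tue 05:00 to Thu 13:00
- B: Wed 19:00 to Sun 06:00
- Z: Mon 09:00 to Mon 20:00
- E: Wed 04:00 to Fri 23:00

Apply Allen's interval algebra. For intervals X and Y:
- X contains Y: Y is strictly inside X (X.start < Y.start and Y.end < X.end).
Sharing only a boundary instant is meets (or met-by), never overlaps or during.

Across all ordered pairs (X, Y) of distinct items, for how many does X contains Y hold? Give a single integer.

12

Checking all 110 ordered pairs for relation 'contains'; matching pairs in alphabetical order:
(A, Q): A contains Q ✓
(B, U): B contains U ✓
(E, U): E contains U ✓
(G, Q): G contains Q ✓
(L, Q): L contains Q ✓
(P, A): P contains A ✓
(P, G): P contains G ✓
(P, L): P contains L ✓
(P, Q): P contains Q ✓
(S, A): S contains A ✓
(S, G): S contains G ✓
(S, Q): S contains Q ✓
Count: 12.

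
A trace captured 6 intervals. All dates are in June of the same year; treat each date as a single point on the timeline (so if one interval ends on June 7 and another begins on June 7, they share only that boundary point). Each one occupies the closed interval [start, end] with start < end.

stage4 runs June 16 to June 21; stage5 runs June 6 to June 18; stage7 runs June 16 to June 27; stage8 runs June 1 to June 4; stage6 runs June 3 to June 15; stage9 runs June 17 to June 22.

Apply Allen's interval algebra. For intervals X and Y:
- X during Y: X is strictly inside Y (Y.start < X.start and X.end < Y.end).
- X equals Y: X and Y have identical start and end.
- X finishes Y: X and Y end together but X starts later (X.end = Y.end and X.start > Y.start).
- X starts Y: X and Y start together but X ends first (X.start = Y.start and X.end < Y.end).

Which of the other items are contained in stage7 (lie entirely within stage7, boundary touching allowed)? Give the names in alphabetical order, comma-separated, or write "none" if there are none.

stage4, stage9

Target stage7 = [June 16, June 27].
stage4 [June 16, June 21] → starts → yes.
stage5 [June 6, June 18] → overlaps → no.
stage6 [June 3, June 15] → before → no.
stage8 [June 1, June 4] → before → no.
stage9 [June 17, June 22] → during → yes.
Result: stage4, stage9.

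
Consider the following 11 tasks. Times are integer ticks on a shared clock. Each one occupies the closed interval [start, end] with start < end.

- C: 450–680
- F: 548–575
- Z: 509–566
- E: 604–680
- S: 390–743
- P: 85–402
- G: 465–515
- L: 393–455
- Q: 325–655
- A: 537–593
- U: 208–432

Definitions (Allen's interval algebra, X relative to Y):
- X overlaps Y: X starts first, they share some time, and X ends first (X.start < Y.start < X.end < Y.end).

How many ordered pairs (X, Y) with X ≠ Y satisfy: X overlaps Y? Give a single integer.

Checking all 110 ordered pairs for relation 'overlaps'; matching pairs in alphabetical order:
(G, Z): G overlaps Z ✓
(L, C): L overlaps C ✓
(P, L): P overlaps L ✓
(P, Q): P overlaps Q ✓
(P, S): P overlaps S ✓
(P, U): P overlaps U ✓
(Q, C): Q overlaps C ✓
(Q, E): Q overlaps E ✓
(Q, S): Q overlaps S ✓
(U, L): U overlaps L ✓
(U, Q): U overlaps Q ✓
(U, S): U overlaps S ✓
(Z, A): Z overlaps A ✓
(Z, F): Z overlaps F ✓
Count: 14.

14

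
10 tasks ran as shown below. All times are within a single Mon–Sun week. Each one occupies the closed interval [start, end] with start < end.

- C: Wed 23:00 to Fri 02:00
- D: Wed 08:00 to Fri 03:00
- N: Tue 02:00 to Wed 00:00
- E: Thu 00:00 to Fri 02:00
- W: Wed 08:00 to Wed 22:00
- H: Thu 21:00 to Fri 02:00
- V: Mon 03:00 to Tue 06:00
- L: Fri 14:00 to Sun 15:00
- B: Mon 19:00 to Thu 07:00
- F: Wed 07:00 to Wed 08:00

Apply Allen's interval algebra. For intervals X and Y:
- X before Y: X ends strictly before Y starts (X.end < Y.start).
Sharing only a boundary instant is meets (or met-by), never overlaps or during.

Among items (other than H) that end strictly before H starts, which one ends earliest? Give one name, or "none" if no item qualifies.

V

Target H = [Thu 21:00, Fri 02:00].
B [Mon 19:00, Thu 07:00] → before → candidate.
C [Wed 23:00, Fri 02:00] → finished-by → excluded.
D [Wed 08:00, Fri 03:00] → contains → excluded.
E [Thu 00:00, Fri 02:00] → finished-by → excluded.
F [Wed 07:00, Wed 08:00] → before → candidate.
L [Fri 14:00, Sun 15:00] → after → excluded.
N [Tue 02:00, Wed 00:00] → before → candidate.
V [Mon 03:00, Tue 06:00] → before → candidate.
W [Wed 08:00, Wed 22:00] → before → candidate.
Among candidates, earliest end is Tue 06:00 → V.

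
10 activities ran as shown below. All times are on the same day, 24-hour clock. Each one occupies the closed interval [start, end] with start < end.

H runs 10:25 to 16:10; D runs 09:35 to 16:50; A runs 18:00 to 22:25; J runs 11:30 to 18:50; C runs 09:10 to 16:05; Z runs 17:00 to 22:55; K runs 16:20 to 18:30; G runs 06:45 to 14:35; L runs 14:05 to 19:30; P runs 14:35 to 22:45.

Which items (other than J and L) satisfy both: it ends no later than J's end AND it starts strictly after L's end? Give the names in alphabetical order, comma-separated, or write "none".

none

Conditions: its end is no later than J's end (X.end <= 18:50) AND its start is strictly after L's end (X.start > 19:30).
A: end 22:25 <= 18:50? ✗; start 18:00 > 19:30? ✗ → no.
C: end 16:05 <= 18:50? ✓; start 09:10 > 19:30? ✗ → no.
D: end 16:50 <= 18:50? ✓; start 09:35 > 19:30? ✗ → no.
G: end 14:35 <= 18:50? ✓; start 06:45 > 19:30? ✗ → no.
H: end 16:10 <= 18:50? ✓; start 10:25 > 19:30? ✗ → no.
K: end 18:30 <= 18:50? ✓; start 16:20 > 19:30? ✗ → no.
P: end 22:45 <= 18:50? ✗; start 14:35 > 19:30? ✗ → no.
Z: end 22:55 <= 18:50? ✗; start 17:00 > 19:30? ✗ → no.
Result: none.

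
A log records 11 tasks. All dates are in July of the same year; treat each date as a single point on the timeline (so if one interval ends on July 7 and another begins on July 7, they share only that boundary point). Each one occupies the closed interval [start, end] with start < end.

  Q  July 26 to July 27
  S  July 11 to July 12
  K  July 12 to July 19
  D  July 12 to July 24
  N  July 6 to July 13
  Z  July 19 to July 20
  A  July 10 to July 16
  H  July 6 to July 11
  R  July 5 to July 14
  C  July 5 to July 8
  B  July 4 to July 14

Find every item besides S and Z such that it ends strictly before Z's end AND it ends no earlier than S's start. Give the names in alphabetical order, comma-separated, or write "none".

Conditions: its end is strictly before Z's end (X.end < July 20) AND its end is no earlier than S's start (X.end >= July 11).
A: end July 16 < July 20? ✓; end July 16 >= July 11? ✓ → yes.
B: end July 14 < July 20? ✓; end July 14 >= July 11? ✓ → yes.
C: end July 8 < July 20? ✓; end July 8 >= July 11? ✗ → no.
D: end July 24 < July 20? ✗; end July 24 >= July 11? ✓ → no.
H: end July 11 < July 20? ✓; end July 11 >= July 11? ✓ → yes.
K: end July 19 < July 20? ✓; end July 19 >= July 11? ✓ → yes.
N: end July 13 < July 20? ✓; end July 13 >= July 11? ✓ → yes.
Q: end July 27 < July 20? ✗; end July 27 >= July 11? ✓ → no.
R: end July 14 < July 20? ✓; end July 14 >= July 11? ✓ → yes.
Result: A, B, H, K, N, R.

A, B, H, K, N, R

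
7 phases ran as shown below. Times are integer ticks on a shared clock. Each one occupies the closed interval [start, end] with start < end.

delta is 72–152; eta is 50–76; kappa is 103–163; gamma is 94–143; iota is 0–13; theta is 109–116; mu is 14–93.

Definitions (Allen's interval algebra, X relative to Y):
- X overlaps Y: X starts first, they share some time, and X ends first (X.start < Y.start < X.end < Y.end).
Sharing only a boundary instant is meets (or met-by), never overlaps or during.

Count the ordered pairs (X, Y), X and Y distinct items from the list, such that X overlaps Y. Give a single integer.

4

Checking all 42 ordered pairs for relation 'overlaps'; matching pairs in alphabetical order:
(delta, kappa): delta overlaps kappa ✓
(eta, delta): eta overlaps delta ✓
(gamma, kappa): gamma overlaps kappa ✓
(mu, delta): mu overlaps delta ✓
Count: 4.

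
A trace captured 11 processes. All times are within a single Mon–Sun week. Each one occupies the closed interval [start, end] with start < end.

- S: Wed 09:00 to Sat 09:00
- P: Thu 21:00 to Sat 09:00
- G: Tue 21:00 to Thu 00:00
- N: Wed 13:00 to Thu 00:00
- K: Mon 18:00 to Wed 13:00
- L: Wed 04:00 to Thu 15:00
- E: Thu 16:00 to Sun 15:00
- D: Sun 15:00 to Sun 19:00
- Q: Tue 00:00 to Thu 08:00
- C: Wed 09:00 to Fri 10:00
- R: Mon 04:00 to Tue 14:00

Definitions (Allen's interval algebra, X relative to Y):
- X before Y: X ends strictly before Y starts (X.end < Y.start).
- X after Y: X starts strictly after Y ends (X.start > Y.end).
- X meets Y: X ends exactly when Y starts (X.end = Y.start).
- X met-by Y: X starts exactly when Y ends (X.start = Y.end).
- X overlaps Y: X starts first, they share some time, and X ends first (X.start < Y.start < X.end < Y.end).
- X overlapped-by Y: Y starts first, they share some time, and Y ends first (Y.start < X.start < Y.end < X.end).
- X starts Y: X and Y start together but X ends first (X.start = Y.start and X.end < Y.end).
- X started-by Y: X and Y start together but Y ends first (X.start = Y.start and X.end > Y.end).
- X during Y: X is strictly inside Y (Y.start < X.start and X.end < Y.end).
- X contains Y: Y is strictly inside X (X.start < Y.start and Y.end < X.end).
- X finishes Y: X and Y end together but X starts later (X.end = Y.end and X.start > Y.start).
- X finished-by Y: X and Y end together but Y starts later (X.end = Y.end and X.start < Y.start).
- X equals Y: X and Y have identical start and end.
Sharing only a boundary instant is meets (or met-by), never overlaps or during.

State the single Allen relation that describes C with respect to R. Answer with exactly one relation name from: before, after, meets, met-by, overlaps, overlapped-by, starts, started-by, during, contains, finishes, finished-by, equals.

C = [Wed 09:00, Fri 10:00]; R = [Mon 04:00, Tue 14:00].
Compare endpoints: C.start > R.start, C.start > R.end, C.end > R.start, C.end > R.end.
That pattern is 'after'.

after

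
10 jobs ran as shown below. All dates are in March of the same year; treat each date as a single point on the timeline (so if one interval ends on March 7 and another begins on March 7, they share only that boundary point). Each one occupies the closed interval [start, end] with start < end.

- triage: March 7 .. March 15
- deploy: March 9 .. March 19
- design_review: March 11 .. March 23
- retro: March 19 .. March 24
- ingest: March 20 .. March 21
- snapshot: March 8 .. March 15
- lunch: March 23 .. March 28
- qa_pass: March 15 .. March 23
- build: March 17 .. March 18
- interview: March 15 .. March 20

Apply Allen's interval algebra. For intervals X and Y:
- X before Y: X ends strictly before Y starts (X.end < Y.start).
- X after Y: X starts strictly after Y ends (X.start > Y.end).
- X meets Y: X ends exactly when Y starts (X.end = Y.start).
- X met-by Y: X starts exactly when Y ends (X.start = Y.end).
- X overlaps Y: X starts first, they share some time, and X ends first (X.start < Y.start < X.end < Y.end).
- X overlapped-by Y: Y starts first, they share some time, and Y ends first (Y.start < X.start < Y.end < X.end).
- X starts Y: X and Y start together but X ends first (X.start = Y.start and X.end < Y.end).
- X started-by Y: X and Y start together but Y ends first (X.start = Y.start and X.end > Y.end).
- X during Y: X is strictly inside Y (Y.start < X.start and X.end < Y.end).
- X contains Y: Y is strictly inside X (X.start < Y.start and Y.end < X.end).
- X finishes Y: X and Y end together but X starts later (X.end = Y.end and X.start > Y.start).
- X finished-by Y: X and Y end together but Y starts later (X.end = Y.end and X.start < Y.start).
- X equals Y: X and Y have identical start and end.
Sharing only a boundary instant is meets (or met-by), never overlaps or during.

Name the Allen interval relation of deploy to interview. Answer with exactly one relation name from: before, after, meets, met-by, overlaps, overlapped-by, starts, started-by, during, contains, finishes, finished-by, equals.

deploy = [March 9, March 19]; interview = [March 15, March 20].
Compare endpoints: deploy.start < interview.start, deploy.start < interview.end, deploy.end > interview.start, deploy.end < interview.end.
That pattern is 'overlaps'.

overlaps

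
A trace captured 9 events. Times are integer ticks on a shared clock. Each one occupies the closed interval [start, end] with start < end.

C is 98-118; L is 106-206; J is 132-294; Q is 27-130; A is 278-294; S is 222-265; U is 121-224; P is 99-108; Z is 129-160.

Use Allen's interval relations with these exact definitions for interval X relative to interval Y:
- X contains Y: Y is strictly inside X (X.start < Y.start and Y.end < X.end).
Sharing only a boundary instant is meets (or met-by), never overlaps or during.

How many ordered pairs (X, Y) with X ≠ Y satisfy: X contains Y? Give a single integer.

Checking all 72 ordered pairs for relation 'contains'; matching pairs in alphabetical order:
(C, P): C contains P ✓
(J, S): J contains S ✓
(L, Z): L contains Z ✓
(Q, C): Q contains C ✓
(Q, P): Q contains P ✓
(U, Z): U contains Z ✓
Count: 6.

6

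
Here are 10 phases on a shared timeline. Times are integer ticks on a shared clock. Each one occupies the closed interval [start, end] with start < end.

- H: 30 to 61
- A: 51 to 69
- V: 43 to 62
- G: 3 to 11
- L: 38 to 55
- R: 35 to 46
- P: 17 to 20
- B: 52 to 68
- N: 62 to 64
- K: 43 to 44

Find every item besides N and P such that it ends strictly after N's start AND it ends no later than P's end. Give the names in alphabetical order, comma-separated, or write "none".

Conditions: its end is strictly after N's start (X.end > 62) AND its end is no later than P's end (X.end <= 20).
A: end 69 > 62? ✓; end 69 <= 20? ✗ → no.
B: end 68 > 62? ✓; end 68 <= 20? ✗ → no.
G: end 11 > 62? ✗; end 11 <= 20? ✓ → no.
H: end 61 > 62? ✗; end 61 <= 20? ✗ → no.
K: end 44 > 62? ✗; end 44 <= 20? ✗ → no.
L: end 55 > 62? ✗; end 55 <= 20? ✗ → no.
R: end 46 > 62? ✗; end 46 <= 20? ✗ → no.
V: end 62 > 62? ✗; end 62 <= 20? ✗ → no.
Result: none.

none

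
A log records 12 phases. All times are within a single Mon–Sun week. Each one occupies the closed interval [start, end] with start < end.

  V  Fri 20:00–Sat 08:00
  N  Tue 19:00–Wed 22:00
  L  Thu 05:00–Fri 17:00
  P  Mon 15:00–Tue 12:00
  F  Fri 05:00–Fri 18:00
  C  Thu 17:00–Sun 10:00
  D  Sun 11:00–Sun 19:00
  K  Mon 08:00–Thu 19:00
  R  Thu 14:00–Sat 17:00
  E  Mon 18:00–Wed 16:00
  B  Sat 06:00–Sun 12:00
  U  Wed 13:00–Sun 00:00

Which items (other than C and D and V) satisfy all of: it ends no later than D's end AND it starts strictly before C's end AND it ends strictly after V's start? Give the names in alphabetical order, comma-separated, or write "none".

B, R, U

Conditions: its end is no later than D's end (X.end <= Sun 19:00) AND its start is strictly before C's end (X.start < Sun 10:00) AND its end is strictly after V's start (X.end > Fri 20:00).
B: end Sun 12:00 <= Sun 19:00? ✓; start Sat 06:00 < Sun 10:00? ✓; end Sun 12:00 > Fri 20:00? ✓ → yes.
E: end Wed 16:00 <= Sun 19:00? ✓; start Mon 18:00 < Sun 10:00? ✓; end Wed 16:00 > Fri 20:00? ✗ → no.
F: end Fri 18:00 <= Sun 19:00? ✓; start Fri 05:00 < Sun 10:00? ✓; end Fri 18:00 > Fri 20:00? ✗ → no.
K: end Thu 19:00 <= Sun 19:00? ✓; start Mon 08:00 < Sun 10:00? ✓; end Thu 19:00 > Fri 20:00? ✗ → no.
L: end Fri 17:00 <= Sun 19:00? ✓; start Thu 05:00 < Sun 10:00? ✓; end Fri 17:00 > Fri 20:00? ✗ → no.
N: end Wed 22:00 <= Sun 19:00? ✓; start Tue 19:00 < Sun 10:00? ✓; end Wed 22:00 > Fri 20:00? ✗ → no.
P: end Tue 12:00 <= Sun 19:00? ✓; start Mon 15:00 < Sun 10:00? ✓; end Tue 12:00 > Fri 20:00? ✗ → no.
R: end Sat 17:00 <= Sun 19:00? ✓; start Thu 14:00 < Sun 10:00? ✓; end Sat 17:00 > Fri 20:00? ✓ → yes.
U: end Sun 00:00 <= Sun 19:00? ✓; start Wed 13:00 < Sun 10:00? ✓; end Sun 00:00 > Fri 20:00? ✓ → yes.
Result: B, R, U.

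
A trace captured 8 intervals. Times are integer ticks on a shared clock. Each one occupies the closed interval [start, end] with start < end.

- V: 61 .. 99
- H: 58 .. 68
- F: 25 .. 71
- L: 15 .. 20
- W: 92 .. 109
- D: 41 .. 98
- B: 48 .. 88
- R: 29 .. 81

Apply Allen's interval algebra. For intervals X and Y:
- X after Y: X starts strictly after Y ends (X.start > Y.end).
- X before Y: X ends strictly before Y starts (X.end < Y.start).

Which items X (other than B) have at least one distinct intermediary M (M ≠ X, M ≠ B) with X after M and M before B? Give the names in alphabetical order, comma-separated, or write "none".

D, F, H, R, V, W

Target B = [48, 88].
Intermediaries M with M before B: L.
Via L — items with X after L: D, F, H, R, V, W.
Union: D, F, H, R, V, W.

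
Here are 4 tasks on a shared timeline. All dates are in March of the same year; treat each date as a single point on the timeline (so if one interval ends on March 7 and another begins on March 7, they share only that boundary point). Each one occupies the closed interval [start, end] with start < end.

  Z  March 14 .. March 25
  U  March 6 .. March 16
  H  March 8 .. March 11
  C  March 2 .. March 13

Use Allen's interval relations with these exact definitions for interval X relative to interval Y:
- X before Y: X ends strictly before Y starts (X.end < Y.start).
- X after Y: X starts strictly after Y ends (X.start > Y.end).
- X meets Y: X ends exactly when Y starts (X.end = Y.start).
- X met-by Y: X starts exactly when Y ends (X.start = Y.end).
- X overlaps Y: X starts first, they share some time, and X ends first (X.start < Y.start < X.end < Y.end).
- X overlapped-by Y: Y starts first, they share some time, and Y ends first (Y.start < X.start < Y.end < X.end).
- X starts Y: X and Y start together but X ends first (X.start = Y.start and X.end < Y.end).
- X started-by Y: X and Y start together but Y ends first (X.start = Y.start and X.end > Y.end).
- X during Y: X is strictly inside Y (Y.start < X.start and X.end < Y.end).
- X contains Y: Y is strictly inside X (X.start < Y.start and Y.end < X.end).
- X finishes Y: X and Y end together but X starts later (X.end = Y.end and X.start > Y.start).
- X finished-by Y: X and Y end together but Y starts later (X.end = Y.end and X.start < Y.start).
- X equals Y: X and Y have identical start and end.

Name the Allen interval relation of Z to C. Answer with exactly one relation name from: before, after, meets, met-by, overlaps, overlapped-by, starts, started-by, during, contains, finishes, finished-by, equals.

Z = [March 14, March 25]; C = [March 2, March 13].
Compare endpoints: Z.start > C.start, Z.start > C.end, Z.end > C.start, Z.end > C.end.
That pattern is 'after'.

after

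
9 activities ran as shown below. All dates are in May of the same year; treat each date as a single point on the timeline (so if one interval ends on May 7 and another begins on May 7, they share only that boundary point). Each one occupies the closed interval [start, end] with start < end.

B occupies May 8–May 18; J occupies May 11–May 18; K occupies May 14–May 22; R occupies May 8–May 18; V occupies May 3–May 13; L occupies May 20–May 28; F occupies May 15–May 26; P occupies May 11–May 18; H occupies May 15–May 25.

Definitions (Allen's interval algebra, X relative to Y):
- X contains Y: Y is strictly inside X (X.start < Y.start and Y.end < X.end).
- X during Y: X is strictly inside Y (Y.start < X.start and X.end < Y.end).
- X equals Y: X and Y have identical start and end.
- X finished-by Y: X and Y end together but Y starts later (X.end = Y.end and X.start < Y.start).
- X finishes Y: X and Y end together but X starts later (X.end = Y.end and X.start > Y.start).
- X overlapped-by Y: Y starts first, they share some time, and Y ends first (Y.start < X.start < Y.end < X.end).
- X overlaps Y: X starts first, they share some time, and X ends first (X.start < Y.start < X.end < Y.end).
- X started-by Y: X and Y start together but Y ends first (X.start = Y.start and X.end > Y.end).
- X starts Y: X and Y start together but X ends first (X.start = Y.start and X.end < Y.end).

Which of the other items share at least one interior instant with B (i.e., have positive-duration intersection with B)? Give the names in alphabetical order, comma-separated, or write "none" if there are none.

F, H, J, K, P, R, V

Target B = [May 8, May 18].
F [May 15, May 26] → overlapped-by → yes.
H [May 15, May 25] → overlapped-by → yes.
J [May 11, May 18] → finishes → yes.
K [May 14, May 22] → overlapped-by → yes.
L [May 20, May 28] → after → no.
P [May 11, May 18] → finishes → yes.
R [May 8, May 18] → equals → yes.
V [May 3, May 13] → overlaps → yes.
Result: F, H, J, K, P, R, V.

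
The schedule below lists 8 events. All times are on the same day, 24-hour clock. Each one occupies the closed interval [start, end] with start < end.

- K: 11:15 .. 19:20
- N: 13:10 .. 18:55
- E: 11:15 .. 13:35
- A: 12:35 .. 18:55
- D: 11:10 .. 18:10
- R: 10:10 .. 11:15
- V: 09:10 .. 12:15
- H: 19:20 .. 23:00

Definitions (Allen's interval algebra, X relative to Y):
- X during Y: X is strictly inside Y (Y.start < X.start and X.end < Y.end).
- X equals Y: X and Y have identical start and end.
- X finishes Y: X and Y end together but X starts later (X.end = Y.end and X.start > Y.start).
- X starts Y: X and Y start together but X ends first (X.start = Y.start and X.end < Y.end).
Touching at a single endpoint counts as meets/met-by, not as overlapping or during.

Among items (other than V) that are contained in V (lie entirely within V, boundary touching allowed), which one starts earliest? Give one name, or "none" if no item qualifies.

Target V = [09:10, 12:15].
A [12:35, 18:55] → after → excluded.
D [11:10, 18:10] → overlapped-by → excluded.
E [11:15, 13:35] → overlapped-by → excluded.
H [19:20, 23:00] → after → excluded.
K [11:15, 19:20] → overlapped-by → excluded.
N [13:10, 18:55] → after → excluded.
R [10:10, 11:15] → during → candidate.
Among candidates, earliest start is 10:10 → R.

R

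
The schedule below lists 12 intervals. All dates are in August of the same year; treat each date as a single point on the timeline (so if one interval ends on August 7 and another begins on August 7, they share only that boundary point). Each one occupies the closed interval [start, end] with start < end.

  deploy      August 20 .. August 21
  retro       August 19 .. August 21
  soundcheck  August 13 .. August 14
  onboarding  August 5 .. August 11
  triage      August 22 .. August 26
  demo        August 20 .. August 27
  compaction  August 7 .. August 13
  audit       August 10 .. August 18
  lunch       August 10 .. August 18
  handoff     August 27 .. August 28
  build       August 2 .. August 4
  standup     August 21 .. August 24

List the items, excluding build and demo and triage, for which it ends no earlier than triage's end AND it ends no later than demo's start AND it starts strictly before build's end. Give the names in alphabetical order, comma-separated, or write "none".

Conditions: its end is no earlier than triage's end (X.end >= August 26) AND its end is no later than demo's start (X.end <= August 20) AND its start is strictly before build's end (X.start < August 4).
audit: end August 18 >= August 26? ✗; end August 18 <= August 20? ✓; start August 10 < August 4? ✗ → no.
compaction: end August 13 >= August 26? ✗; end August 13 <= August 20? ✓; start August 7 < August 4? ✗ → no.
deploy: end August 21 >= August 26? ✗; end August 21 <= August 20? ✗; start August 20 < August 4? ✗ → no.
handoff: end August 28 >= August 26? ✓; end August 28 <= August 20? ✗; start August 27 < August 4? ✗ → no.
lunch: end August 18 >= August 26? ✗; end August 18 <= August 20? ✓; start August 10 < August 4? ✗ → no.
onboarding: end August 11 >= August 26? ✗; end August 11 <= August 20? ✓; start August 5 < August 4? ✗ → no.
retro: end August 21 >= August 26? ✗; end August 21 <= August 20? ✗; start August 19 < August 4? ✗ → no.
soundcheck: end August 14 >= August 26? ✗; end August 14 <= August 20? ✓; start August 13 < August 4? ✗ → no.
standup: end August 24 >= August 26? ✗; end August 24 <= August 20? ✗; start August 21 < August 4? ✗ → no.
Result: none.

none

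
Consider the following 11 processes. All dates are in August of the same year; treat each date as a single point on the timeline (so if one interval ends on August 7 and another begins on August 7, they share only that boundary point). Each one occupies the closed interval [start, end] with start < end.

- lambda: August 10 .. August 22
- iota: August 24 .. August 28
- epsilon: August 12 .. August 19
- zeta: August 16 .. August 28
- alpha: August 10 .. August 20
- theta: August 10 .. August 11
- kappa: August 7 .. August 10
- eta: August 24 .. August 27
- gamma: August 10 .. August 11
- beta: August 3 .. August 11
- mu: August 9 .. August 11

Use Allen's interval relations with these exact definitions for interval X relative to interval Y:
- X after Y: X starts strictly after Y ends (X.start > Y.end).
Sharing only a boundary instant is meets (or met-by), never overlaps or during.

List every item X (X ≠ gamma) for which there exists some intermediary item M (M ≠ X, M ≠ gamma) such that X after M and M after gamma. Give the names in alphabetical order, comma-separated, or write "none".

eta, iota

Target gamma = [August 10, August 11].
Intermediaries M with M after gamma: epsilon, eta, iota, zeta.
Via epsilon — items with X after epsilon: eta, iota.
Via eta — items with X after eta: none.
Via iota — items with X after iota: none.
Via zeta — items with X after zeta: none.
Union: eta, iota.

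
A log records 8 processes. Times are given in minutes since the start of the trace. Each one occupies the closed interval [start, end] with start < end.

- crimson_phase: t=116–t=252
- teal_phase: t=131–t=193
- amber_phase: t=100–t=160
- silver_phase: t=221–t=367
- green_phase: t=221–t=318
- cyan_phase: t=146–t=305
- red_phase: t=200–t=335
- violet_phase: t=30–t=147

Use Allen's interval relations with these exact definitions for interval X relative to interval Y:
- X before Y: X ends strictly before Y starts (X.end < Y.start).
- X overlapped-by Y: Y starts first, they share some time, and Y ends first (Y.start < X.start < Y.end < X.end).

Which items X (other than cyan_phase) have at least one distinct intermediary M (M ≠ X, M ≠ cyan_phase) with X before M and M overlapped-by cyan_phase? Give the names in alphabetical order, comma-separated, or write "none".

Target cyan_phase = [t=146, t=305].
Intermediaries M with M overlapped-by cyan_phase: green_phase, red_phase, silver_phase.
Via green_phase — items with X before green_phase: amber_phase, teal_phase, violet_phase.
Via red_phase — items with X before red_phase: amber_phase, teal_phase, violet_phase.
Via silver_phase — items with X before silver_phase: amber_phase, teal_phase, violet_phase.
Union: amber_phase, teal_phase, violet_phase.

amber_phase, teal_phase, violet_phase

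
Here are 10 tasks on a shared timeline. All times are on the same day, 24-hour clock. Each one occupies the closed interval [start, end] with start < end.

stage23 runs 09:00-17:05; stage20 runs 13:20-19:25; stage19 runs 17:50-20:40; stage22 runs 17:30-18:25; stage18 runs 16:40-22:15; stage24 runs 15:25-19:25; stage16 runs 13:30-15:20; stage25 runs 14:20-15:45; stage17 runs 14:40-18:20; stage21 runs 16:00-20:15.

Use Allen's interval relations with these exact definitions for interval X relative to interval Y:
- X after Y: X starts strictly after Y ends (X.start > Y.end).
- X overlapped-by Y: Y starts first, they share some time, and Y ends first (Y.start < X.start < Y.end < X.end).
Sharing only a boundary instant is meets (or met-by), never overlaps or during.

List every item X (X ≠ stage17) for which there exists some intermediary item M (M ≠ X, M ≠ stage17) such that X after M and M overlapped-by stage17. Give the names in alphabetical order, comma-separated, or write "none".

Target stage17 = [14:40, 18:20].
Intermediaries M with M overlapped-by stage17: stage18, stage19, stage21, stage22, stage24.
Via stage18 — items with X after stage18: none.
Via stage19 — items with X after stage19: none.
Via stage21 — items with X after stage21: none.
Via stage22 — items with X after stage22: none.
Via stage24 — items with X after stage24: none.
Union: none.

none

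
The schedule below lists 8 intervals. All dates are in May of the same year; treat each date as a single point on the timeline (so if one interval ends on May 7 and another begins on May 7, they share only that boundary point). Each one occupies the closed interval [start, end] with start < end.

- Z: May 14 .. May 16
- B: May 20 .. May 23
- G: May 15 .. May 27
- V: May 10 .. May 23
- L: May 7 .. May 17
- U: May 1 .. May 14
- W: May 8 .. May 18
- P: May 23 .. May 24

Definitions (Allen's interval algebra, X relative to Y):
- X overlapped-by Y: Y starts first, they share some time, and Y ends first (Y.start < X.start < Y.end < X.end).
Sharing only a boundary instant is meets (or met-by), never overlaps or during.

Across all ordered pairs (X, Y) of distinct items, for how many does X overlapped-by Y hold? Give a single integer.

Checking all 56 ordered pairs for relation 'overlapped-by'; matching pairs in alphabetical order:
(G, L): G overlapped-by L ✓
(G, V): G overlapped-by V ✓
(G, W): G overlapped-by W ✓
(G, Z): G overlapped-by Z ✓
(L, U): L overlapped-by U ✓
(V, L): V overlapped-by L ✓
(V, U): V overlapped-by U ✓
(V, W): V overlapped-by W ✓
(W, L): W overlapped-by L ✓
(W, U): W overlapped-by U ✓
Count: 10.

10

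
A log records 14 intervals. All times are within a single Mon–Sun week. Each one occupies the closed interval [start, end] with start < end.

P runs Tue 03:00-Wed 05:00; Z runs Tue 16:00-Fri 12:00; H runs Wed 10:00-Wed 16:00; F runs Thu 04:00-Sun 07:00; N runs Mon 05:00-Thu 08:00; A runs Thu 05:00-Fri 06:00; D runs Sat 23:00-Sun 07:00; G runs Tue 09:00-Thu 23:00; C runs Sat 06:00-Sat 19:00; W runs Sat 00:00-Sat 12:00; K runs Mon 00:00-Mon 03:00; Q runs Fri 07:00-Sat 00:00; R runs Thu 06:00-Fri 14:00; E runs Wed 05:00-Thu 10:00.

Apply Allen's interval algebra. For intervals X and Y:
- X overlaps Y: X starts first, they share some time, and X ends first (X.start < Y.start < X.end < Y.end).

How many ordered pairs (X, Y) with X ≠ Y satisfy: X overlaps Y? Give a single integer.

Checking all 182 ordered pairs for relation 'overlaps'; matching pairs in alphabetical order:
(A, R): A overlaps R ✓
(E, A): E overlaps A ✓
(E, F): E overlaps F ✓
(E, R): E overlaps R ✓
(G, A): G overlaps A ✓
(G, F): G overlaps F ✓
(G, R): G overlaps R ✓
(G, Z): G overlaps Z ✓
(N, A): N overlaps A ✓
(N, E): N overlaps E ✓
(N, F): N overlaps F ✓
(N, G): N overlaps G ✓
(N, R): N overlaps R ✓
(N, Z): N overlaps Z ✓
(P, G): P overlaps G ✓
(P, Z): P overlaps Z ✓
(R, Q): R overlaps Q ✓
(W, C): W overlaps C ✓
(Z, F): Z overlaps F ✓
(Z, Q): Z overlaps Q ✓
(Z, R): Z overlaps R ✓
Count: 21.

21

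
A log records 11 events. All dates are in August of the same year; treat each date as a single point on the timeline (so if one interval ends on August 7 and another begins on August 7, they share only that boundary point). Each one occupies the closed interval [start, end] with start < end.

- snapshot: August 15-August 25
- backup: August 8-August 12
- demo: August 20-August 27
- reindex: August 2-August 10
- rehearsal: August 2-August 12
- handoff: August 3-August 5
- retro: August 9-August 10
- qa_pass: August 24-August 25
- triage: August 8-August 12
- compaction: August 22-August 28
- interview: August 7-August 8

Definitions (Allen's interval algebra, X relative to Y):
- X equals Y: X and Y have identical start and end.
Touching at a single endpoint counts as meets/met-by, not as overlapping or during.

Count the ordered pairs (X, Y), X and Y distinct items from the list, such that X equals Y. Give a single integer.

Checking all 110 ordered pairs for relation 'equals'; matching pairs in alphabetical order:
(backup, triage): backup equals triage ✓
(triage, backup): triage equals backup ✓
Count: 2.

2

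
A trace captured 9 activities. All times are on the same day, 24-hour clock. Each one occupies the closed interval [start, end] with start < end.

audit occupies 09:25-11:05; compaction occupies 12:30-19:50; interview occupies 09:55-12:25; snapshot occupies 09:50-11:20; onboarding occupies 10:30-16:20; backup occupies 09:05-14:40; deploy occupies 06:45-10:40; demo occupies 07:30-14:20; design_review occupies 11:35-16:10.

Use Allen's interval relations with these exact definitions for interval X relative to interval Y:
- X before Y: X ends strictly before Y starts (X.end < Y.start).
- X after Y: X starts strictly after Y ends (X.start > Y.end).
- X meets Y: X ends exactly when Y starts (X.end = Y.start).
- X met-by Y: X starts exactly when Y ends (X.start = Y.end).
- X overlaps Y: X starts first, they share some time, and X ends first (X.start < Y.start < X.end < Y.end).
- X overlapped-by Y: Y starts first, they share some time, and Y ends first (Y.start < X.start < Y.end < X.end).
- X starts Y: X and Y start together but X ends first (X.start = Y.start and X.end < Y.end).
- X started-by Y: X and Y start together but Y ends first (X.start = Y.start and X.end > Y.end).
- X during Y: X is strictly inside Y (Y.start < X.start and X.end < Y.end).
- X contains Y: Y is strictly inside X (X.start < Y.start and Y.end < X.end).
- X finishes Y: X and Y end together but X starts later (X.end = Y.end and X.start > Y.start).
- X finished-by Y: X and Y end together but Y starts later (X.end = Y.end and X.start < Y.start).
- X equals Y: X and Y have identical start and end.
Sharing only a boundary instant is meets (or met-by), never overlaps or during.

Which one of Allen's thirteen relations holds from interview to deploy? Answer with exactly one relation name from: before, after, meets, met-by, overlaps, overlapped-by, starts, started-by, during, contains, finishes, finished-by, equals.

interview = [09:55, 12:25]; deploy = [06:45, 10:40].
Compare endpoints: interview.start > deploy.start, interview.start < deploy.end, interview.end > deploy.start, interview.end > deploy.end.
That pattern is 'overlapped-by'.

overlapped-by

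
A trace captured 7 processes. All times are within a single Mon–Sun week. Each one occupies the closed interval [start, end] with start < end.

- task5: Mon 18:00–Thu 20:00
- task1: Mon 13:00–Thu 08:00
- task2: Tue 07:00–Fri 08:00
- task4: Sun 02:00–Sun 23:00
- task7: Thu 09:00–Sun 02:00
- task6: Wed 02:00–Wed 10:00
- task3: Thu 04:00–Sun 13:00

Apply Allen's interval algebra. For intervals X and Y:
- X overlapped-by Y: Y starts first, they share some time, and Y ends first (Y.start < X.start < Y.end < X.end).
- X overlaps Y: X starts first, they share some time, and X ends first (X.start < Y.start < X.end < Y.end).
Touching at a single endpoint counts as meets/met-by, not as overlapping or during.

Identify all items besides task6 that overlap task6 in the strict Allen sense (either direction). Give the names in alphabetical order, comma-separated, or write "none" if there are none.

none

Target task6 = [Wed 02:00, Wed 10:00].
task1 [Mon 13:00, Thu 08:00] → contains → no.
task2 [Tue 07:00, Fri 08:00] → contains → no.
task3 [Thu 04:00, Sun 13:00] → after → no.
task4 [Sun 02:00, Sun 23:00] → after → no.
task5 [Mon 18:00, Thu 20:00] → contains → no.
task7 [Thu 09:00, Sun 02:00] → after → no.
Result: none.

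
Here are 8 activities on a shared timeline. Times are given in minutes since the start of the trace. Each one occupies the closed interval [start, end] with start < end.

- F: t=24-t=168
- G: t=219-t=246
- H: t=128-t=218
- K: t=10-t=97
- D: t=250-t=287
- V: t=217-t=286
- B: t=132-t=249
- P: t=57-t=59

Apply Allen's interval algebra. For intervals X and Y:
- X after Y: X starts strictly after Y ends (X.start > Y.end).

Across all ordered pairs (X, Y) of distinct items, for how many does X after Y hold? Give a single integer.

Checking all 56 ordered pairs for relation 'after'; matching pairs in alphabetical order:
(B, K): B after K ✓
(B, P): B after P ✓
(D, B): D after B ✓
(D, F): D after F ✓
(D, G): D after G ✓
(D, H): D after H ✓
(D, K): D after K ✓
(D, P): D after P ✓
(G, F): G after F ✓
(G, H): G after H ✓
(G, K): G after K ✓
(G, P): G after P ✓
(H, K): H after K ✓
(H, P): H after P ✓
(V, F): V after F ✓
(V, K): V after K ✓
(V, P): V after P ✓
Count: 17.

17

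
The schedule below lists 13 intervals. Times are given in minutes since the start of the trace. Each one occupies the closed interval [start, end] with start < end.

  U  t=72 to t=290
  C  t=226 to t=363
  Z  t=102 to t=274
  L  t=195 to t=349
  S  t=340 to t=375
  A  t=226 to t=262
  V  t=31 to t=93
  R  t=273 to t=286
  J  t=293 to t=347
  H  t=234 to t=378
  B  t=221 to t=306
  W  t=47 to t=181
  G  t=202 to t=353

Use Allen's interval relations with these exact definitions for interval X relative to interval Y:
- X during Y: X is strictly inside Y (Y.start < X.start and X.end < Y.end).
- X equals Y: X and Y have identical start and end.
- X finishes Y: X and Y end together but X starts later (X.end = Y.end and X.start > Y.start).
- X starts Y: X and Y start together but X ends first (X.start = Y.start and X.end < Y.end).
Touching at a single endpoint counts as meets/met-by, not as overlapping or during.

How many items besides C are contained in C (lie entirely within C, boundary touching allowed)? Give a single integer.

Target C = [t=226, t=363].
A [t=226, t=262] → starts → counts.
B [t=221, t=306] → overlaps → no.
G [t=202, t=353] → overlaps → no.
H [t=234, t=378] → overlapped-by → no.
J [t=293, t=347] → during → counts.
L [t=195, t=349] → overlaps → no.
R [t=273, t=286] → during → counts.
S [t=340, t=375] → overlapped-by → no.
U [t=72, t=290] → overlaps → no.
V [t=31, t=93] → before → no.
W [t=47, t=181] → before → no.
Z [t=102, t=274] → overlaps → no.
Total: 3.

3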